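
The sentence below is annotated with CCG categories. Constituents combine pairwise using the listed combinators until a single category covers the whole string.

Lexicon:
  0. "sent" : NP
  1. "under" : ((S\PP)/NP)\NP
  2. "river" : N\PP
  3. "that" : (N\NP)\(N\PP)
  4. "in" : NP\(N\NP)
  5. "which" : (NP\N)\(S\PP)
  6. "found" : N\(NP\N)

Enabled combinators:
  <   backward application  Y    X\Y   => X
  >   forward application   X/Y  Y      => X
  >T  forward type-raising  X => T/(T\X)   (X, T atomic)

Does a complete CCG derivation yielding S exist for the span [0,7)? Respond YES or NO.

NP ((S\PP)/NP)\NP N\PP (N\NP)\(N\PP) NP\(N\NP) (NP\N)\(S\PP) N\(NP\N)
CKY chart[0,7] = {N, N/(N\N), NP/(NP\N), PP/(PP\N), S/(S\N)}; S ∉ chart

NO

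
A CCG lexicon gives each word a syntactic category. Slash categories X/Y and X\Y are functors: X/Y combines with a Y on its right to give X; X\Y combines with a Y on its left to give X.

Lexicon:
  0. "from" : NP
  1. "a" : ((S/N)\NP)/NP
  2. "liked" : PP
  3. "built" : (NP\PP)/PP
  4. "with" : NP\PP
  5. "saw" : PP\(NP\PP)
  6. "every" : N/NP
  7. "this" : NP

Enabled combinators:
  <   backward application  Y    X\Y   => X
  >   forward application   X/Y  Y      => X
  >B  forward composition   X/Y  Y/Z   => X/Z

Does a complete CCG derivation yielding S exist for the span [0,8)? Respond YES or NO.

YES

[0,8] S   >
  [0,6] S/N   <
    [0,1] "from" : NP
    [1,6] (S/N)\NP   >
      [1,2] "a" : ((S/N)\NP)/NP
      [2,6] NP   <
        [2,3] "liked" : PP
        [3,6] NP\PP   >
          [3,4] "built" : (NP\PP)/PP
          [4,6] PP   <
            [4,5] "with" : NP\PP
            [5,6] "saw" : PP\(NP\PP)
  [6,8] N   >
    [6,7] "every" : N/NP
    [7,8] "this" : NP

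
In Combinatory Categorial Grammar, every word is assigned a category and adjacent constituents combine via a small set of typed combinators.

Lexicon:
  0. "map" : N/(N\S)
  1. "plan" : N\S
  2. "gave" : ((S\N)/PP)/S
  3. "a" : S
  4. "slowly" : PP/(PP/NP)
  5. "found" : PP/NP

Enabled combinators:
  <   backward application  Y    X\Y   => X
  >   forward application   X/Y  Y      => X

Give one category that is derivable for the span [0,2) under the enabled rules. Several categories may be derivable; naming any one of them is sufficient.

N

[0,6] S   <
  [0,2] N   >
    [0,1] "map" : N/(N\S)
    [1,2] "plan" : N\S
  [2,6] S\N   >
    [2,4] (S\N)/PP   >
      [2,3] "gave" : ((S\N)/PP)/S
      [3,4] "a" : S
    [4,6] PP   >
      [4,5] "slowly" : PP/(PP/NP)
      [5,6] "found" : PP/NP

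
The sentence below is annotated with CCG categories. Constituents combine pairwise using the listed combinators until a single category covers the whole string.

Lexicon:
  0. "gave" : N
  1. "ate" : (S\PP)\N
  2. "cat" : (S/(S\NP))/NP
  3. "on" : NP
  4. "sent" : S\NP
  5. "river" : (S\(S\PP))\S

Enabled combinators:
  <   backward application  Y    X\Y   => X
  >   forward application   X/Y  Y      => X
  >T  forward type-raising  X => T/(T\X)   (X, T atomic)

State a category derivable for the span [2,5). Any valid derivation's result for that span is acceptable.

S

[0,6] S   <
  [0,2] S\PP   <
    [0,1] "gave" : N
    [1,2] "ate" : (S\PP)\N
  [2,6] S\(S\PP)   <
    [2,5] S   >
      [2,4] S/(S\NP)   >
        [2,3] "cat" : (S/(S\NP))/NP
        [3,4] "on" : NP
      [4,5] "sent" : S\NP
    [5,6] "river" : (S\(S\PP))\S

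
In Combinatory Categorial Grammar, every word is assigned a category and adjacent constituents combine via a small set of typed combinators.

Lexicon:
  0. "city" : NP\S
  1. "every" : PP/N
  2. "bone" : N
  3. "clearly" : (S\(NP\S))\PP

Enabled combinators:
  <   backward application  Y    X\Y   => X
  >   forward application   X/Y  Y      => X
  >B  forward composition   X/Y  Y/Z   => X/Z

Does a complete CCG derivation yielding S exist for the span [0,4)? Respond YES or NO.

YES

[0,4] S   <
  [0,1] "city" : NP\S
  [1,4] S\(NP\S)   <
    [1,3] PP   >
      [1,2] "every" : PP/N
      [2,3] "bone" : N
    [3,4] "clearly" : (S\(NP\S))\PP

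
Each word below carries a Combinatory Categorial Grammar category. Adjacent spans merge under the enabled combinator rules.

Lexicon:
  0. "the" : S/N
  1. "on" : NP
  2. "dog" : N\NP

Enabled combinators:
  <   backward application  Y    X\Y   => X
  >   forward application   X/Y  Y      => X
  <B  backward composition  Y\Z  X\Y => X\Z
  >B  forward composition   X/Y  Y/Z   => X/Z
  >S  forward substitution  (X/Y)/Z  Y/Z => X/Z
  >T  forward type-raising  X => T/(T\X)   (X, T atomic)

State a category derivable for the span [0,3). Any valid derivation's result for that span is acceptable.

[0,3] S   >
  [0,1] "the" : S/N
  [1,3] N   >
    [1,2] N/(N\NP)   >T
      [1,2] "on" : NP
    [2,3] "dog" : N\NP

S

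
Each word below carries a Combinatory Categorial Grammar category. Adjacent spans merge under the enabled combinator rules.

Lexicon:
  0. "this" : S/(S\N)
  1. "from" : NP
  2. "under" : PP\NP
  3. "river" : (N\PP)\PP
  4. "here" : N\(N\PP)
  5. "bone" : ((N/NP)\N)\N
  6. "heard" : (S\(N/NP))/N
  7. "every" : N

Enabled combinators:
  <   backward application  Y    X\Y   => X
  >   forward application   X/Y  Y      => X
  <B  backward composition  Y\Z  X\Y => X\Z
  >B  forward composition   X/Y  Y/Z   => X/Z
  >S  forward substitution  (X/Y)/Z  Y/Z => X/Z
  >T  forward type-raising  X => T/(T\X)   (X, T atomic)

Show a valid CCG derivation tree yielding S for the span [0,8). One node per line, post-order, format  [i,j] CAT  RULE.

[0,8] S   >
  [0,1] "this" : S/(S\N)
  [1,8] S\N   <B
    [1,6] (N/NP)\N   <
      [1,5] N   <
        [1,4] N\PP   <
          [1,3] PP   >
            [1,2] PP/(PP\NP)   >T
              [1,2] "from" : NP
            [2,3] "under" : PP\NP
          [3,4] "river" : (N\PP)\PP
        [4,5] "here" : N\(N\PP)
      [5,6] "bone" : ((N/NP)\N)\N
    [6,8] S\(N/NP)   >
      [6,7] "heard" : (S\(N/NP))/N
      [7,8] "every" : N

[0,1] S/(S\N)  lex  "this"
[1,2] NP  lex  "from"
[1,2] PP/(PP\NP)  >T
[2,3] PP\NP  lex  "under"
[1,3] PP  >  k=2
[3,4] (N\PP)\PP  lex  "river"
[1,4] N\PP  <  k=3
[4,5] N\(N\PP)  lex  "here"
[1,5] N  <  k=4
[5,6] ((N/NP)\N)\N  lex  "bone"
[1,6] (N/NP)\N  <  k=5
[6,7] (S\(N/NP))/N  lex  "heard"
[7,8] N  lex  "every"
[6,8] S\(N/NP)  >  k=7
[1,8] S\N  <B  k=6
[0,8] S  >  k=1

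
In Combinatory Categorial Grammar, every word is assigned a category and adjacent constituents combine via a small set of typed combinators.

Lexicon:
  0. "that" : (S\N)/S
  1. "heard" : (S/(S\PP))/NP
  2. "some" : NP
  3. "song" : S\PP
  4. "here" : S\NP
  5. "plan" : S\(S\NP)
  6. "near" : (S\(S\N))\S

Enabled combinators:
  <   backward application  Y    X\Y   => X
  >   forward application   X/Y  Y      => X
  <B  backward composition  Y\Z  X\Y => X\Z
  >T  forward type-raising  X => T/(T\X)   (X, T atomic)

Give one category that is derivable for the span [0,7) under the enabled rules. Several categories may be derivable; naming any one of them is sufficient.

S

[0,7] S   <
  [0,4] S\N   >
    [0,1] "that" : (S\N)/S
    [1,4] S   >
      [1,3] S/(S\PP)   >
        [1,2] "heard" : (S/(S\PP))/NP
        [2,3] "some" : NP
      [3,4] "song" : S\PP
  [4,7] S\(S\N)   <
    [4,6] S   <
      [4,5] "here" : S\NP
      [5,6] "plan" : S\(S\NP)
    [6,7] "near" : (S\(S\N))\S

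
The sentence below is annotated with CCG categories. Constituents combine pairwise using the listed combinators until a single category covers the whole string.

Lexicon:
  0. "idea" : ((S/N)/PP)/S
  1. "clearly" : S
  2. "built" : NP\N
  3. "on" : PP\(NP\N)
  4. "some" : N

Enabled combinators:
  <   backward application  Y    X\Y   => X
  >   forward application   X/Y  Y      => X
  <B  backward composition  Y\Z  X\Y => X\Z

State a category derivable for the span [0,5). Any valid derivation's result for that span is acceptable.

S

[0,5] S   >
  [0,4] S/N   >
    [0,2] (S/N)/PP   >
      [0,1] "idea" : ((S/N)/PP)/S
      [1,2] "clearly" : S
    [2,4] PP   <
      [2,3] "built" : NP\N
      [3,4] "on" : PP\(NP\N)
  [4,5] "some" : N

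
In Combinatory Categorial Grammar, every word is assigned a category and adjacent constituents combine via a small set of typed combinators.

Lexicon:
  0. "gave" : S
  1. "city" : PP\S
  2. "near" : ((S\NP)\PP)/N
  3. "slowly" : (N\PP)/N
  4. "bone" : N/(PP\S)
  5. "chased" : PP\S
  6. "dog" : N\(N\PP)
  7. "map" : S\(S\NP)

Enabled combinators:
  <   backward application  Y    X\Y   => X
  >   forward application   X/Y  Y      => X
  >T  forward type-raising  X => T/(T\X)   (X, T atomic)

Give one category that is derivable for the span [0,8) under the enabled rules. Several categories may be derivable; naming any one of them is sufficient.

S

[0,8] S   <
  [0,7] S\NP   <
    [0,2] PP   <
      [0,1] "gave" : S
      [1,2] "city" : PP\S
    [2,7] (S\NP)\PP   >
      [2,3] "near" : ((S\NP)\PP)/N
      [3,7] N   <
        [3,6] N\PP   >
          [3,4] "slowly" : (N\PP)/N
          [4,6] N   >
            [4,5] "bone" : N/(PP\S)
            [5,6] "chased" : PP\S
        [6,7] "dog" : N\(N\PP)
  [7,8] "map" : S\(S\NP)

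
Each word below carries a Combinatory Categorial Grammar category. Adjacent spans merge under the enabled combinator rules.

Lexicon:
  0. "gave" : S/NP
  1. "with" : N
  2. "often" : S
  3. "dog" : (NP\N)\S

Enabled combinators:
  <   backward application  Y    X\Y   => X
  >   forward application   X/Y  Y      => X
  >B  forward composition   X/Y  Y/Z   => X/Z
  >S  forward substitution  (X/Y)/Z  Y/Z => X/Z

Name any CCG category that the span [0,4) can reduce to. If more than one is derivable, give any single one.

S

[0,4] S   >
  [0,1] "gave" : S/NP
  [1,4] NP   <
    [1,2] "with" : N
    [2,4] NP\N   <
      [2,3] "often" : S
      [3,4] "dog" : (NP\N)\S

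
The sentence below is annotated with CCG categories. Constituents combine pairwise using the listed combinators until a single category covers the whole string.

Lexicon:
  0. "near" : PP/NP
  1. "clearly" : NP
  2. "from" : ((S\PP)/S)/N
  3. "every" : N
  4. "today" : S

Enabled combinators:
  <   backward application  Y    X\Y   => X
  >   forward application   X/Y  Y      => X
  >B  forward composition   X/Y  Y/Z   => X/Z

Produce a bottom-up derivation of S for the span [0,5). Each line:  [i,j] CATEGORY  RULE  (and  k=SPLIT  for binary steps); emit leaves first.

[0,5] S   <
  [0,2] PP   >
    [0,1] "near" : PP/NP
    [1,2] "clearly" : NP
  [2,5] S\PP   >
    [2,4] (S\PP)/S   >
      [2,3] "from" : ((S\PP)/S)/N
      [3,4] "every" : N
    [4,5] "today" : S

[0,1] PP/NP  lex  "near"
[1,2] NP  lex  "clearly"
[0,2] PP  >  k=1
[2,3] ((S\PP)/S)/N  lex  "from"
[3,4] N  lex  "every"
[2,4] (S\PP)/S  >  k=3
[4,5] S  lex  "today"
[2,5] S\PP  >  k=4
[0,5] S  <  k=2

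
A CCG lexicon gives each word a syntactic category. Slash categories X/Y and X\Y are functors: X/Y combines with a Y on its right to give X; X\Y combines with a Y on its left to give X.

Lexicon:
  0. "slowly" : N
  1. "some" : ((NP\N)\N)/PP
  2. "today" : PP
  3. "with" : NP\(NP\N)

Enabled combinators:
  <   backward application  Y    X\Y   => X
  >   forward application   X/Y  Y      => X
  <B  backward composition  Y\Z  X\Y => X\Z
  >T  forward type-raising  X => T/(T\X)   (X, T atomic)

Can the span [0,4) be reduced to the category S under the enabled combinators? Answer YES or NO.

N ((NP\N)\N)/PP PP NP\(NP\N)
CKY chart[0,4] = {N/(N\NP), NP, NP/(NP\NP), PP/(PP\NP), S/(S\NP)}; S ∉ chart

NO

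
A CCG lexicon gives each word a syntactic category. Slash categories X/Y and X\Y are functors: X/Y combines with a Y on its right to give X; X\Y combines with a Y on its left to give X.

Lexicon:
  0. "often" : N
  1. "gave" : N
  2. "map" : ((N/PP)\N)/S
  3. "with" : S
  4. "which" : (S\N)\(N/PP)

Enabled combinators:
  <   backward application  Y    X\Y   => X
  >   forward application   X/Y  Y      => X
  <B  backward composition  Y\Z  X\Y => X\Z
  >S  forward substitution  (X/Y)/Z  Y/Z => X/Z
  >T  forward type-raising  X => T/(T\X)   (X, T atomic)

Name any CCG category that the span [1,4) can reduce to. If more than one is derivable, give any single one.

[0,5] S   <
  [0,1] "often" : N
  [1,5] S\N   <
    [1,4] N/PP   <
      [1,2] "gave" : N
      [2,4] (N/PP)\N   >
        [2,3] "map" : ((N/PP)\N)/S
        [3,4] "with" : S
    [4,5] "which" : (S\N)\(N/PP)

N/PP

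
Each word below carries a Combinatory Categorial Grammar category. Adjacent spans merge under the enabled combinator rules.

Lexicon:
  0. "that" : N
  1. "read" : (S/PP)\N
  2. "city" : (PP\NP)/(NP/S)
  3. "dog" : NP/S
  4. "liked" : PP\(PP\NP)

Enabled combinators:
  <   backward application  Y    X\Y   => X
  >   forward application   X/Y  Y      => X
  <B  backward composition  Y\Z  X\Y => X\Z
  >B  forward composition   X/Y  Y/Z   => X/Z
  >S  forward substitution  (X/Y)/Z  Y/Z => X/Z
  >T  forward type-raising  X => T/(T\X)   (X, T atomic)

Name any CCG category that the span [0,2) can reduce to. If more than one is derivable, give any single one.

S/PP

[0,5] S   >
  [0,2] S/PP   <
    [0,1] "that" : N
    [1,2] "read" : (S/PP)\N
  [2,5] PP   <
    [2,4] PP\NP   >
      [2,3] "city" : (PP\NP)/(NP/S)
      [3,4] "dog" : NP/S
    [4,5] "liked" : PP\(PP\NP)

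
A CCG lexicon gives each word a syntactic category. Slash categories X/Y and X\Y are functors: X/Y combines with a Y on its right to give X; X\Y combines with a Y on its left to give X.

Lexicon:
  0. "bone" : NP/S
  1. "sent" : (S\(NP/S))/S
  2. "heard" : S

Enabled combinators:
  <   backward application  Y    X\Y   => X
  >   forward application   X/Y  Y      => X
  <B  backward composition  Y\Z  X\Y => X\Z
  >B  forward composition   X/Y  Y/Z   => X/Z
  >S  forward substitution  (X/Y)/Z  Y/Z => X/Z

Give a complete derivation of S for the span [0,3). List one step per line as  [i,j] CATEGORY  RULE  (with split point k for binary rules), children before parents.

[0,3] S   <
  [0,1] "bone" : NP/S
  [1,3] S\(NP/S)   >
    [1,2] "sent" : (S\(NP/S))/S
    [2,3] "heard" : S

[0,1] NP/S  lex  "bone"
[1,2] (S\(NP/S))/S  lex  "sent"
[2,3] S  lex  "heard"
[1,3] S\(NP/S)  >  k=2
[0,3] S  <  k=1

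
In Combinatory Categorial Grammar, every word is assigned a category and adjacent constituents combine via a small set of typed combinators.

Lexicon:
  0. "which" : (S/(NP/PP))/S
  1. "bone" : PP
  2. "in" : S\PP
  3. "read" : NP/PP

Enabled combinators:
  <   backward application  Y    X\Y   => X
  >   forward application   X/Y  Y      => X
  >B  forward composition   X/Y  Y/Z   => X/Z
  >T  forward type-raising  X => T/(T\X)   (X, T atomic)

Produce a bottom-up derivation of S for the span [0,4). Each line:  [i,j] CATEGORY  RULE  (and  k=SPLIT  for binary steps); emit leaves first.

[0,1] (S/(NP/PP))/S  lex  "which"
[1,2] PP  lex  "bone"
[1,2] S/(S\PP)  >T
[2,3] S\PP  lex  "in"
[1,3] S  >  k=2
[0,3] S/(NP/PP)  >  k=1
[3,4] NP/PP  lex  "read"
[0,4] S  >  k=3

[0,4] S   >
  [0,3] S/(NP/PP)   >
    [0,1] "which" : (S/(NP/PP))/S
    [1,3] S   >
      [1,2] S/(S\PP)   >T
        [1,2] "bone" : PP
      [2,3] "in" : S\PP
  [3,4] "read" : NP/PP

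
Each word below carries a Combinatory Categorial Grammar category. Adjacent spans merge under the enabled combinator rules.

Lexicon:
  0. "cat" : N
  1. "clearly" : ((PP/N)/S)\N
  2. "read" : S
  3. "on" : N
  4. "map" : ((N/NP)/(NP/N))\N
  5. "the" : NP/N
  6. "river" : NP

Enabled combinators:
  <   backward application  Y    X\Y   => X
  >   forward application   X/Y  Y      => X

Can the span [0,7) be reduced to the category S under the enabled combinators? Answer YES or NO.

N ((PP/N)/S)\N S N ((N/NP)/(NP/N))\N NP/N NP
CKY chart[0,7] = {PP}; S ∉ chart

NO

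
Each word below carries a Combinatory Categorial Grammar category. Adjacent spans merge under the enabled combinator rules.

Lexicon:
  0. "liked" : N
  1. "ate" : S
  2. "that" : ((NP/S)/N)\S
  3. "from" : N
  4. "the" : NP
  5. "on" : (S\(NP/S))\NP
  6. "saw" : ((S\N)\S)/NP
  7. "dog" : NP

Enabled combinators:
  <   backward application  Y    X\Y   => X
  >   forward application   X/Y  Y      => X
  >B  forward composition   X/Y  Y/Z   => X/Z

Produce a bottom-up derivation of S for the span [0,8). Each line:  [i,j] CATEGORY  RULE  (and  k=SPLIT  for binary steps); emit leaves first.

[0,8] S   <
  [0,1] "liked" : N
  [1,8] S\N   <
    [1,6] S   <
      [1,4] NP/S   >
        [1,3] (NP/S)/N   <
          [1,2] "ate" : S
          [2,3] "that" : ((NP/S)/N)\S
        [3,4] "from" : N
      [4,6] S\(NP/S)   <
        [4,5] "the" : NP
        [5,6] "on" : (S\(NP/S))\NP
    [6,8] (S\N)\S   >
      [6,7] "saw" : ((S\N)\S)/NP
      [7,8] "dog" : NP

[0,1] N  lex  "liked"
[1,2] S  lex  "ate"
[2,3] ((NP/S)/N)\S  lex  "that"
[1,3] (NP/S)/N  <  k=2
[3,4] N  lex  "from"
[1,4] NP/S  >  k=3
[4,5] NP  lex  "the"
[5,6] (S\(NP/S))\NP  lex  "on"
[4,6] S\(NP/S)  <  k=5
[1,6] S  <  k=4
[6,7] ((S\N)\S)/NP  lex  "saw"
[7,8] NP  lex  "dog"
[6,8] (S\N)\S  >  k=7
[1,8] S\N  <  k=6
[0,8] S  <  k=1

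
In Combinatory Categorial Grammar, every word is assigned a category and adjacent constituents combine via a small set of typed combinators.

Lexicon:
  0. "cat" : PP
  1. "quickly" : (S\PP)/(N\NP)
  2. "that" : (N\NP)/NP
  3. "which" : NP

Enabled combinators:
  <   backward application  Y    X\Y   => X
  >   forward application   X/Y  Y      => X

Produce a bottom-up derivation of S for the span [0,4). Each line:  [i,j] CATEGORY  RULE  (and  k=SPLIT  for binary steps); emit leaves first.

[0,4] S   <
  [0,1] "cat" : PP
  [1,4] S\PP   >
    [1,2] "quickly" : (S\PP)/(N\NP)
    [2,4] N\NP   >
      [2,3] "that" : (N\NP)/NP
      [3,4] "which" : NP

[0,1] PP  lex  "cat"
[1,2] (S\PP)/(N\NP)  lex  "quickly"
[2,3] (N\NP)/NP  lex  "that"
[3,4] NP  lex  "which"
[2,4] N\NP  >  k=3
[1,4] S\PP  >  k=2
[0,4] S  <  k=1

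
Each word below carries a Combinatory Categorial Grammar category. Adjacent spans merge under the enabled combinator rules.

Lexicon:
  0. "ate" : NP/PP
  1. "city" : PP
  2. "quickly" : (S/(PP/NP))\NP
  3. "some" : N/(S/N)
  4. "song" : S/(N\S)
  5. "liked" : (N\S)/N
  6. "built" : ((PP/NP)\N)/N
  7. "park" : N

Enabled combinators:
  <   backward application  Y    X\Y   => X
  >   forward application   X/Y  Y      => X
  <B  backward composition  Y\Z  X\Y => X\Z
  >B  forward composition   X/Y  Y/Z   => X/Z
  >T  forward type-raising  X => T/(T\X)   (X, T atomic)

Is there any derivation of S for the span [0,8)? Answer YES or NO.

[0,8] S   >
  [0,3] S/(PP/NP)   <
    [0,2] NP   >
      [0,1] "ate" : NP/PP
      [1,2] "city" : PP
    [2,3] "quickly" : (S/(PP/NP))\NP
  [3,8] PP/NP   <
    [3,6] N   >
      [3,4] "some" : N/(S/N)
      [4,6] S/N   >B
        [4,5] "song" : S/(N\S)
        [5,6] "liked" : (N\S)/N
    [6,8] (PP/NP)\N   >
      [6,7] "built" : ((PP/NP)\N)/N
      [7,8] "park" : N

YES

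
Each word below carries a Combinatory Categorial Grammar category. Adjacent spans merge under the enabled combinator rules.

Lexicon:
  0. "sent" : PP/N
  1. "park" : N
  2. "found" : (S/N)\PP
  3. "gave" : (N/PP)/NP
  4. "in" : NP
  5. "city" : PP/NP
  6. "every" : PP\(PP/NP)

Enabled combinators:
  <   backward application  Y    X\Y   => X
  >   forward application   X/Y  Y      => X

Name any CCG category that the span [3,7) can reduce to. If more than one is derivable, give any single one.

N

[0,7] S   >
  [0,3] S/N   <
    [0,2] PP   >
      [0,1] "sent" : PP/N
      [1,2] "park" : N
    [2,3] "found" : (S/N)\PP
  [3,7] N   >
    [3,5] N/PP   >
      [3,4] "gave" : (N/PP)/NP
      [4,5] "in" : NP
    [5,7] PP   <
      [5,6] "city" : PP/NP
      [6,7] "every" : PP\(PP/NP)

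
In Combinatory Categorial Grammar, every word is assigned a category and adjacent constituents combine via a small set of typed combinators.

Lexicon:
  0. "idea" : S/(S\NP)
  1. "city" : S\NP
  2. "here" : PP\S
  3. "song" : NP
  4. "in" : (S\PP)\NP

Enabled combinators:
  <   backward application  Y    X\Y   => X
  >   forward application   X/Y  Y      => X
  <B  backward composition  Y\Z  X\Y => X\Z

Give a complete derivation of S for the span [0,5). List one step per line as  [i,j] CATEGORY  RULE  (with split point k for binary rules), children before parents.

[0,1] S/(S\NP)  lex  "idea"
[1,2] S\NP  lex  "city"
[0,2] S  >  k=1
[2,3] PP\S  lex  "here"
[0,3] PP  <  k=2
[3,4] NP  lex  "song"
[4,5] (S\PP)\NP  lex  "in"
[3,5] S\PP  <  k=4
[0,5] S  <  k=3

[0,5] S   <
  [0,3] PP   <
    [0,2] S   >
      [0,1] "idea" : S/(S\NP)
      [1,2] "city" : S\NP
    [2,3] "here" : PP\S
  [3,5] S\PP   <
    [3,4] "song" : NP
    [4,5] "in" : (S\PP)\NP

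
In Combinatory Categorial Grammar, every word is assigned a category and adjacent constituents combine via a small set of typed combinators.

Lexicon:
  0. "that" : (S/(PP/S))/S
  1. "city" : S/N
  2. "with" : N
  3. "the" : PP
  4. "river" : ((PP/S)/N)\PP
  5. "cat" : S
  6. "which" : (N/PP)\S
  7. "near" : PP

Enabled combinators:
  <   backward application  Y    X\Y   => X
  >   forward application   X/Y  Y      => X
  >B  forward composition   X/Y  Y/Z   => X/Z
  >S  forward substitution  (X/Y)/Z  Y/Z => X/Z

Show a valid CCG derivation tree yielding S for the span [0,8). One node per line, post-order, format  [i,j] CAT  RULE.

[0,8] S   >
  [0,3] S/(PP/S)   >
    [0,1] "that" : (S/(PP/S))/S
    [1,3] S   >
      [1,2] "city" : S/N
      [2,3] "with" : N
  [3,8] PP/S   >
    [3,5] (PP/S)/N   <
      [3,4] "the" : PP
      [4,5] "river" : ((PP/S)/N)\PP
    [5,8] N   >
      [5,7] N/PP   <
        [5,6] "cat" : S
        [6,7] "which" : (N/PP)\S
      [7,8] "near" : PP

[0,1] (S/(PP/S))/S  lex  "that"
[1,2] S/N  lex  "city"
[2,3] N  lex  "with"
[1,3] S  >  k=2
[0,3] S/(PP/S)  >  k=1
[3,4] PP  lex  "the"
[4,5] ((PP/S)/N)\PP  lex  "river"
[3,5] (PP/S)/N  <  k=4
[5,6] S  lex  "cat"
[6,7] (N/PP)\S  lex  "which"
[5,7] N/PP  <  k=6
[7,8] PP  lex  "near"
[5,8] N  >  k=7
[3,8] PP/S  >  k=5
[0,8] S  >  k=3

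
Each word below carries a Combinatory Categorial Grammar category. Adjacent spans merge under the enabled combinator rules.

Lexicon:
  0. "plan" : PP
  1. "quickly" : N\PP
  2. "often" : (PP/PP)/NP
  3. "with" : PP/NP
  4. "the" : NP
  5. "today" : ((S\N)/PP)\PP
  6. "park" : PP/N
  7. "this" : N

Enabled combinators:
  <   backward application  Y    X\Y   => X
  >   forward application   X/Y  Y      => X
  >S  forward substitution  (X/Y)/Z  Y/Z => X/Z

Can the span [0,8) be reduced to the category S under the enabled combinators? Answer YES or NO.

YES

[0,8] S   <
  [0,2] N   <
    [0,1] "plan" : PP
    [1,2] "quickly" : N\PP
  [2,8] S\N   >
    [2,6] (S\N)/PP   <
      [2,5] PP   >
        [2,4] PP/NP   >S
          [2,3] "often" : (PP/PP)/NP
          [3,4] "with" : PP/NP
        [4,5] "the" : NP
      [5,6] "today" : ((S\N)/PP)\PP
    [6,8] PP   >
      [6,7] "park" : PP/N
      [7,8] "this" : N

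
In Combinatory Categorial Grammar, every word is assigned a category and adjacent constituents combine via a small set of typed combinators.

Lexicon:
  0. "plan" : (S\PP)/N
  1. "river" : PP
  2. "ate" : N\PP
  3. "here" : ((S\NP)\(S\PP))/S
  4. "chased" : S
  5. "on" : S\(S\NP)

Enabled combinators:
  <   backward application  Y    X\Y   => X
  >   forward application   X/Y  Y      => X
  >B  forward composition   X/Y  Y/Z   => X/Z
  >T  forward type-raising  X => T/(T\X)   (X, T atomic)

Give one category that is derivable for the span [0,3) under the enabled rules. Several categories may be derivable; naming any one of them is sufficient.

S\PP

[0,6] S   <
  [0,5] S\NP   <
    [0,3] S\PP   >
      [0,1] "plan" : (S\PP)/N
      [1,3] N   <
        [1,2] "river" : PP
        [2,3] "ate" : N\PP
    [3,5] (S\NP)\(S\PP)   >
      [3,4] "here" : ((S\NP)\(S\PP))/S
      [4,5] "chased" : S
  [5,6] "on" : S\(S\NP)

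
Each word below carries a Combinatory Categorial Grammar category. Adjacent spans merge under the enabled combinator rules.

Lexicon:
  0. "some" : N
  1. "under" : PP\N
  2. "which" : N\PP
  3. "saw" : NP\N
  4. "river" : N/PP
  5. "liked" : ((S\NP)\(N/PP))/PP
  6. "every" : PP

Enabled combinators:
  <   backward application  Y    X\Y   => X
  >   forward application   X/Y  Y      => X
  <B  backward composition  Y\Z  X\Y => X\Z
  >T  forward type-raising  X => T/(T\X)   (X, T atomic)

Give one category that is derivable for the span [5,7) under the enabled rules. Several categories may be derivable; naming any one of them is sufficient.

[0,7] S   <
  [0,2] PP   >
    [0,1] PP/(PP\N)   >T
      [0,1] "some" : N
    [1,2] "under" : PP\N
  [2,7] S\PP   <B
    [2,4] NP\PP   <B
      [2,3] "which" : N\PP
      [3,4] "saw" : NP\N
    [4,7] S\NP   <
      [4,5] "river" : N/PP
      [5,7] (S\NP)\(N/PP)   >
        [5,6] "liked" : ((S\NP)\(N/PP))/PP
        [6,7] "every" : PP

(S\NP)\(N/PP)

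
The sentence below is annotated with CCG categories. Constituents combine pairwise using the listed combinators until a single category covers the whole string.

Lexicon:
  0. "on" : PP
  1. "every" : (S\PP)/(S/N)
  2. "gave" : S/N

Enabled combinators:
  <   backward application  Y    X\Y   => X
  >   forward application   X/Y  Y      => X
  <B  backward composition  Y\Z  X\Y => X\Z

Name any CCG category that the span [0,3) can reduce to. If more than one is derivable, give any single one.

S

[0,3] S   <
  [0,1] "on" : PP
  [1,3] S\PP   >
    [1,2] "every" : (S\PP)/(S/N)
    [2,3] "gave" : S/N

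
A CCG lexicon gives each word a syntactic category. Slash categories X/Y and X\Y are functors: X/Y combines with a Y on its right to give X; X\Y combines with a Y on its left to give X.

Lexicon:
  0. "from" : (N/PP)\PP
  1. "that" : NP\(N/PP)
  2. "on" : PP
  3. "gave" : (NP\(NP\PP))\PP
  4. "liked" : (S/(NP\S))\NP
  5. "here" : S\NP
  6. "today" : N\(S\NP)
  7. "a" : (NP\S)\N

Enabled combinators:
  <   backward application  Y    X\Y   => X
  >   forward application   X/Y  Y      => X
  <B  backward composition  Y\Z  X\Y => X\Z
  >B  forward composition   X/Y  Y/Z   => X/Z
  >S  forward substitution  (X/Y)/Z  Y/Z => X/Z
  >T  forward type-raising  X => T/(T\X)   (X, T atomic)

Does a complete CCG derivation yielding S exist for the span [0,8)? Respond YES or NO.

YES

[0,8] S   >
  [0,5] S/(NP\S)   <
    [0,4] NP   <
      [0,2] NP\PP   <B
        [0,1] "from" : (N/PP)\PP
        [1,2] "that" : NP\(N/PP)
      [2,4] NP\(NP\PP)   <
        [2,3] "on" : PP
        [3,4] "gave" : (NP\(NP\PP))\PP
    [4,5] "liked" : (S/(NP\S))\NP
  [5,8] NP\S   <
    [5,7] N   <
      [5,6] "here" : S\NP
      [6,7] "today" : N\(S\NP)
    [7,8] "a" : (NP\S)\N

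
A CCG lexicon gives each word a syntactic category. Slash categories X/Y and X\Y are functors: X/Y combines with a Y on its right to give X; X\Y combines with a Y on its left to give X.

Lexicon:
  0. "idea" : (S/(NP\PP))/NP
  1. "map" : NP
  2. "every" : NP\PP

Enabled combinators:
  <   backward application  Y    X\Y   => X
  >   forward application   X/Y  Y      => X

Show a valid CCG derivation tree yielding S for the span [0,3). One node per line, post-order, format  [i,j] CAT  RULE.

[0,1] (S/(NP\PP))/NP  lex  "idea"
[1,2] NP  lex  "map"
[0,2] S/(NP\PP)  >  k=1
[2,3] NP\PP  lex  "every"
[0,3] S  >  k=2

[0,3] S   >
  [0,2] S/(NP\PP)   >
    [0,1] "idea" : (S/(NP\PP))/NP
    [1,2] "map" : NP
  [2,3] "every" : NP\PP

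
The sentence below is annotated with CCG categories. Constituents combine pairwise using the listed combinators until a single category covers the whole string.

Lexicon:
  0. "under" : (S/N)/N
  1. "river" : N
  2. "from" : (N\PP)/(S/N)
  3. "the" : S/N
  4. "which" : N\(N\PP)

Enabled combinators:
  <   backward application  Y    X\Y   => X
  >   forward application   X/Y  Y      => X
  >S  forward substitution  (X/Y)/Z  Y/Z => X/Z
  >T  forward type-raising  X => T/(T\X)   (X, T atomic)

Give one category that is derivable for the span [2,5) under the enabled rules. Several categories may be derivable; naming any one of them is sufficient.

N

[0,5] S   >
  [0,2] S/N   >
    [0,1] "under" : (S/N)/N
    [1,2] "river" : N
  [2,5] N   <
    [2,4] N\PP   >
      [2,3] "from" : (N\PP)/(S/N)
      [3,4] "the" : S/N
    [4,5] "which" : N\(N\PP)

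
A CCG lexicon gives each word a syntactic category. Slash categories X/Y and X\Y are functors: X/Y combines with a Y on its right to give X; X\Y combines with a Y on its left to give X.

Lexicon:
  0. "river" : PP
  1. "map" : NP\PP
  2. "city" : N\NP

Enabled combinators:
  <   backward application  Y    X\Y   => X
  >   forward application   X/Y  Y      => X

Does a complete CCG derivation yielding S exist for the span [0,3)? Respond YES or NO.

NO

PP NP\PP N\NP
CKY chart[0,3] = {N}; S ∉ chart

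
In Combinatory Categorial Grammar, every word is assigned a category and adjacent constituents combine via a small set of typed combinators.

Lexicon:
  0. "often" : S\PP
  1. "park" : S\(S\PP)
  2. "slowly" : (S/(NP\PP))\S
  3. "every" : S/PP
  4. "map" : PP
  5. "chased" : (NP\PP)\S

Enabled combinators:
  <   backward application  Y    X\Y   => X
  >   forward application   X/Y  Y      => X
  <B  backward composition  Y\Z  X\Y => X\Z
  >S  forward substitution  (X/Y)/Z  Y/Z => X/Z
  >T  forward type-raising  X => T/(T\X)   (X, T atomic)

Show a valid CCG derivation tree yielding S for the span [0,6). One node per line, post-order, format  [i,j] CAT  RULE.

[0,1] S\PP  lex  "often"
[1,2] S\(S\PP)  lex  "park"
[0,2] S  <  k=1
[2,3] (S/(NP\PP))\S  lex  "slowly"
[0,3] S/(NP\PP)  <  k=2
[3,4] S/PP  lex  "every"
[4,5] PP  lex  "map"
[3,5] S  >  k=4
[5,6] (NP\PP)\S  lex  "chased"
[3,6] NP\PP  <  k=5
[0,6] S  >  k=3

[0,6] S   >
  [0,3] S/(NP\PP)   <
    [0,2] S   <
      [0,1] "often" : S\PP
      [1,2] "park" : S\(S\PP)
    [2,3] "slowly" : (S/(NP\PP))\S
  [3,6] NP\PP   <
    [3,5] S   >
      [3,4] "every" : S/PP
      [4,5] "map" : PP
    [5,6] "chased" : (NP\PP)\S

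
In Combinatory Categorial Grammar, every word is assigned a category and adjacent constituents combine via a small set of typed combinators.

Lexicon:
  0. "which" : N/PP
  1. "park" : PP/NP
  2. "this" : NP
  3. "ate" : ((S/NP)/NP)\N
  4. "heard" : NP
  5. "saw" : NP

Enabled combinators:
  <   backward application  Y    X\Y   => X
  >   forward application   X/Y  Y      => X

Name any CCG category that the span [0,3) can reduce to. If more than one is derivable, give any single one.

N

[0,6] S   >
  [0,5] S/NP   >
    [0,4] (S/NP)/NP   <
      [0,3] N   >
        [0,1] "which" : N/PP
        [1,3] PP   >
          [1,2] "park" : PP/NP
          [2,3] "this" : NP
      [3,4] "ate" : ((S/NP)/NP)\N
    [4,5] "heard" : NP
  [5,6] "saw" : NP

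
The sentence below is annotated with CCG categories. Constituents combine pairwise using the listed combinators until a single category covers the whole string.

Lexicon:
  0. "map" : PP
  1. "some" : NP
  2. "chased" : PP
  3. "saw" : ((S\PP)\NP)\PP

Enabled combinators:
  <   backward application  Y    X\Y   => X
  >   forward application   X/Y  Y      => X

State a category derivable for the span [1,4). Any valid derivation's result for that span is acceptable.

S\PP

[0,4] S   <
  [0,1] "map" : PP
  [1,4] S\PP   <
    [1,2] "some" : NP
    [2,4] (S\PP)\NP   <
      [2,3] "chased" : PP
      [3,4] "saw" : ((S\PP)\NP)\PP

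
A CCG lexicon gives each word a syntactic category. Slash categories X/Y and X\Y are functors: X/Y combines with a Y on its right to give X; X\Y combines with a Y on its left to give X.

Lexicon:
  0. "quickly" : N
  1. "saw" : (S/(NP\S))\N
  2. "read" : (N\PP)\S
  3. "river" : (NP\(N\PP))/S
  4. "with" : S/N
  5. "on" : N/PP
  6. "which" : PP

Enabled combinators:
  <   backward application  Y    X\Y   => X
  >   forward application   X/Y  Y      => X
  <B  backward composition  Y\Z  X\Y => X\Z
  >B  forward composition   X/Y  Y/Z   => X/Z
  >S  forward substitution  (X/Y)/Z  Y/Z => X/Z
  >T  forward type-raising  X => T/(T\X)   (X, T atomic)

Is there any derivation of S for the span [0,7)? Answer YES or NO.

[0,7] S   >
  [0,2] S/(NP\S)   <
    [0,1] "quickly" : N
    [1,2] "saw" : (S/(NP\S))\N
  [2,7] NP\S   <B
    [2,3] "read" : (N\PP)\S
    [3,7] NP\(N\PP)   >
      [3,4] "river" : (NP\(N\PP))/S
      [4,7] S   >
        [4,6] S/PP   >B
          [4,5] "with" : S/N
          [5,6] "on" : N/PP
        [6,7] "which" : PP

YES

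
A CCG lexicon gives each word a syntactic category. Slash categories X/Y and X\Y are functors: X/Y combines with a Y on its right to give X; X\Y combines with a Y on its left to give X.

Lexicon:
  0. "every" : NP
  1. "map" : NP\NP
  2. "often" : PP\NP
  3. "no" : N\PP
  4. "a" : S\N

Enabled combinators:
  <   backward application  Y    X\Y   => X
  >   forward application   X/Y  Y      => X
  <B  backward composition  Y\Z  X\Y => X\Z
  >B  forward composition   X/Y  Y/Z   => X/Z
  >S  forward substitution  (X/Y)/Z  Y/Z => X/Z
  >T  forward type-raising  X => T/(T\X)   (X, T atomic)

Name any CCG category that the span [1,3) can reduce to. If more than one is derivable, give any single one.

PP\NP

[0,5] S   <
  [0,4] N   <
    [0,3] PP   <
      [0,1] "every" : NP
      [1,3] PP\NP   <B
        [1,2] "map" : NP\NP
        [2,3] "often" : PP\NP
    [3,4] "no" : N\PP
  [4,5] "a" : S\N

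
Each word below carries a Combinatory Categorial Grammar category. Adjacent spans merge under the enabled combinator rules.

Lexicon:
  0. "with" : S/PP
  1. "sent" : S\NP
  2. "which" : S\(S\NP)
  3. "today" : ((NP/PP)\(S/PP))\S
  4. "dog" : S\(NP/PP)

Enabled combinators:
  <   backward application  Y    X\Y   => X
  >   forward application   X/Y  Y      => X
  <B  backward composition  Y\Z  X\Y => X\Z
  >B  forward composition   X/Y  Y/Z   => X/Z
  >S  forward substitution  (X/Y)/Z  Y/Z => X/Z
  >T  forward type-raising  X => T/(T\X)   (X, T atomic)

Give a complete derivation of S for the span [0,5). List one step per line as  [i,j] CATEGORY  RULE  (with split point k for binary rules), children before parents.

[0,1] S/PP  lex  "with"
[1,2] S\NP  lex  "sent"
[2,3] S\(S\NP)  lex  "which"
[1,3] S  <  k=2
[3,4] ((NP/PP)\(S/PP))\S  lex  "today"
[1,4] (NP/PP)\(S/PP)  <  k=3
[0,4] NP/PP  <  k=1
[4,5] S\(NP/PP)  lex  "dog"
[0,5] S  <  k=4

[0,5] S   <
  [0,4] NP/PP   <
    [0,1] "with" : S/PP
    [1,4] (NP/PP)\(S/PP)   <
      [1,3] S   <
        [1,2] "sent" : S\NP
        [2,3] "which" : S\(S\NP)
      [3,4] "today" : ((NP/PP)\(S/PP))\S
  [4,5] "dog" : S\(NP/PP)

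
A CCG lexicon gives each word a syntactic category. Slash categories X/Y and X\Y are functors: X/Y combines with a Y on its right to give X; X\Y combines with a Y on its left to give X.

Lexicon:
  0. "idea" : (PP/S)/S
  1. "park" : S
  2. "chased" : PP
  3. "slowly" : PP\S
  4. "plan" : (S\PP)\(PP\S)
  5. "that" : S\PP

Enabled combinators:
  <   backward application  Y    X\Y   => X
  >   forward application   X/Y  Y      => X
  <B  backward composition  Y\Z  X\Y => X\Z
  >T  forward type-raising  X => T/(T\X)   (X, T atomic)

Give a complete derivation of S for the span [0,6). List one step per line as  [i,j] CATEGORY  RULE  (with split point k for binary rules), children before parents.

[0,1] (PP/S)/S  lex  "idea"
[1,2] S  lex  "park"
[0,2] PP/S  >  k=1
[2,3] PP  lex  "chased"
[2,3] S/(S\PP)  >T
[3,4] PP\S  lex  "slowly"
[4,5] (S\PP)\(PP\S)  lex  "plan"
[3,5] S\PP  <  k=4
[2,5] S  >  k=3
[0,5] PP  >  k=2
[5,6] S\PP  lex  "that"
[0,6] S  <  k=5

[0,6] S   <
  [0,5] PP   >
    [0,2] PP/S   >
      [0,1] "idea" : (PP/S)/S
      [1,2] "park" : S
    [2,5] S   >
      [2,3] S/(S\PP)   >T
        [2,3] "chased" : PP
      [3,5] S\PP   <
        [3,4] "slowly" : PP\S
        [4,5] "plan" : (S\PP)\(PP\S)
  [5,6] "that" : S\PP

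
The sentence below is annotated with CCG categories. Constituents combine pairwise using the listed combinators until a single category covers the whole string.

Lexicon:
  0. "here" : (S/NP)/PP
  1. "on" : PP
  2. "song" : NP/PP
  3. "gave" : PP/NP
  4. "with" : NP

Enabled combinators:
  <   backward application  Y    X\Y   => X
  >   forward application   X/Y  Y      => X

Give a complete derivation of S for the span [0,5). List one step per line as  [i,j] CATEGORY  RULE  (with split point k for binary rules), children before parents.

[0,5] S   >
  [0,2] S/NP   >
    [0,1] "here" : (S/NP)/PP
    [1,2] "on" : PP
  [2,5] NP   >
    [2,3] "song" : NP/PP
    [3,5] PP   >
      [3,4] "gave" : PP/NP
      [4,5] "with" : NP

[0,1] (S/NP)/PP  lex  "here"
[1,2] PP  lex  "on"
[0,2] S/NP  >  k=1
[2,3] NP/PP  lex  "song"
[3,4] PP/NP  lex  "gave"
[4,5] NP  lex  "with"
[3,5] PP  >  k=4
[2,5] NP  >  k=3
[0,5] S  >  k=2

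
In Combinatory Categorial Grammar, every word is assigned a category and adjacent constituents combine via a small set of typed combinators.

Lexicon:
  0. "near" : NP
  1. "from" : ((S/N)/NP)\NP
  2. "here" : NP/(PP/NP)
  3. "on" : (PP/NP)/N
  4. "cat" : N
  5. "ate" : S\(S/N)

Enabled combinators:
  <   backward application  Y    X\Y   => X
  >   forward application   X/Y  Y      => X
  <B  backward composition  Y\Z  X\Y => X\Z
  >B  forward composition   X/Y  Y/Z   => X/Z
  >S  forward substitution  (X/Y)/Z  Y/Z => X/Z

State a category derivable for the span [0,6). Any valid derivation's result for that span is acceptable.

[0,6] S   <
  [0,5] S/N   >
    [0,2] (S/N)/NP   <
      [0,1] "near" : NP
      [1,2] "from" : ((S/N)/NP)\NP
    [2,5] NP   >
      [2,3] "here" : NP/(PP/NP)
      [3,5] PP/NP   >
        [3,4] "on" : (PP/NP)/N
        [4,5] "cat" : N
  [5,6] "ate" : S\(S/N)

S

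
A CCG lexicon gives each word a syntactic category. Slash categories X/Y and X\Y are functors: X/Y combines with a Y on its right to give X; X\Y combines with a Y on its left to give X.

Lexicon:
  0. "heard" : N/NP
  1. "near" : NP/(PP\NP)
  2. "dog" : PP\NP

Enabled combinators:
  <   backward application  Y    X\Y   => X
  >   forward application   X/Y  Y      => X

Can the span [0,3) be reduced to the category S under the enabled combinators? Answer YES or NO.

N/NP NP/(PP\NP) PP\NP
CKY chart[0,3] = {N}; S ∉ chart

NO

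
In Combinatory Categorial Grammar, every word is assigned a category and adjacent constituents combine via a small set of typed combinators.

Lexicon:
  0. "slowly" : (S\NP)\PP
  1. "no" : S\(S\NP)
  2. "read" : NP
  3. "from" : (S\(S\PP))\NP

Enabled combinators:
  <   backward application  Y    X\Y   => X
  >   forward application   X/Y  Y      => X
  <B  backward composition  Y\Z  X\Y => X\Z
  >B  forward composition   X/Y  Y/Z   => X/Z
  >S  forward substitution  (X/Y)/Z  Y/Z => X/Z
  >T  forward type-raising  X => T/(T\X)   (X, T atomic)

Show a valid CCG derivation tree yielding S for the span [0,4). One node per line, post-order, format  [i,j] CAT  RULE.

[0,1] (S\NP)\PP  lex  "slowly"
[1,2] S\(S\NP)  lex  "no"
[0,2] S\PP  <B  k=1
[2,3] NP  lex  "read"
[3,4] (S\(S\PP))\NP  lex  "from"
[2,4] S\(S\PP)  <  k=3
[0,4] S  <  k=2

[0,4] S   <
  [0,2] S\PP   <B
    [0,1] "slowly" : (S\NP)\PP
    [1,2] "no" : S\(S\NP)
  [2,4] S\(S\PP)   <
    [2,3] "read" : NP
    [3,4] "from" : (S\(S\PP))\NP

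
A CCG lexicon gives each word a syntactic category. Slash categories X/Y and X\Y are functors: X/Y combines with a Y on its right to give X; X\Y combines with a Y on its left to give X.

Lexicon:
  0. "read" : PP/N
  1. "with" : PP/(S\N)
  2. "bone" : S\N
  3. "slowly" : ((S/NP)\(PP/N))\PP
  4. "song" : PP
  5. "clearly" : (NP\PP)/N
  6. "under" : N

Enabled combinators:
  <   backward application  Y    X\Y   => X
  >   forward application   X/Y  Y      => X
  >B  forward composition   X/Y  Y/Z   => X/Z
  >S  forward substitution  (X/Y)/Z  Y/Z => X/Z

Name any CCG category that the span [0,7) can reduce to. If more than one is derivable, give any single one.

[0,7] S   >
  [0,4] S/NP   <
    [0,1] "read" : PP/N
    [1,4] (S/NP)\(PP/N)   <
      [1,3] PP   >
        [1,2] "with" : PP/(S\N)
        [2,3] "bone" : S\N
      [3,4] "slowly" : ((S/NP)\(PP/N))\PP
  [4,7] NP   <
    [4,5] "song" : PP
    [5,7] NP\PP   >
      [5,6] "clearly" : (NP\PP)/N
      [6,7] "under" : N

S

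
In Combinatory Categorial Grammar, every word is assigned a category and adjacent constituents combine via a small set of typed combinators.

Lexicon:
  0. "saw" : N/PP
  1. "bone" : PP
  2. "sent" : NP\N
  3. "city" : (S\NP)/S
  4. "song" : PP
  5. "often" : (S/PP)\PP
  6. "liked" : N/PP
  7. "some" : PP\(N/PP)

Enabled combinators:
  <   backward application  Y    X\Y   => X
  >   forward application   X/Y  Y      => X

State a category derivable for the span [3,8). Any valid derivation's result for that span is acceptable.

[0,8] S   <
  [0,3] NP   <
    [0,2] N   >
      [0,1] "saw" : N/PP
      [1,2] "bone" : PP
    [2,3] "sent" : NP\N
  [3,8] S\NP   >
    [3,4] "city" : (S\NP)/S
    [4,8] S   >
      [4,6] S/PP   <
        [4,5] "song" : PP
        [5,6] "often" : (S/PP)\PP
      [6,8] PP   <
        [6,7] "liked" : N/PP
        [7,8] "some" : PP\(N/PP)

S\NP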